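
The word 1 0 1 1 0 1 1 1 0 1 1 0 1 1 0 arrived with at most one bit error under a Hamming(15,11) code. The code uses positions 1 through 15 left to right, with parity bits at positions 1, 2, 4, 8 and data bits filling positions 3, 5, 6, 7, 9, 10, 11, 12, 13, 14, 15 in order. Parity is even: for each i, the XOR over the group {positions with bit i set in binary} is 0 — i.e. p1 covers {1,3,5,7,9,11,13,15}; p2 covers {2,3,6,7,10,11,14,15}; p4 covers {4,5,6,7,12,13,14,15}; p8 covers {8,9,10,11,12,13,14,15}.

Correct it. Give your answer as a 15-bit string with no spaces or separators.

101101110110010

s1 (pos 1,3,5,7,9,11,13,15): 1⊕1⊕0⊕1⊕0⊕1⊕1⊕0 = 1
s2 (pos 2,3,6,7,10,11,14,15): 0⊕1⊕1⊕1⊕1⊕1⊕1⊕0 = 0
s4 (pos 4,5,6,7,12,13,14,15): 1⊕0⊕1⊕1⊕0⊕1⊕1⊕0 = 1
s8 (pos 8,9,10,11,12,13,14,15): 1⊕0⊕1⊕1⊕0⊕1⊕1⊕0 = 1
Syndrome s8…s1 = 1101 → error at position 13.
Flip position 13: 101101110110110 → 101101110110010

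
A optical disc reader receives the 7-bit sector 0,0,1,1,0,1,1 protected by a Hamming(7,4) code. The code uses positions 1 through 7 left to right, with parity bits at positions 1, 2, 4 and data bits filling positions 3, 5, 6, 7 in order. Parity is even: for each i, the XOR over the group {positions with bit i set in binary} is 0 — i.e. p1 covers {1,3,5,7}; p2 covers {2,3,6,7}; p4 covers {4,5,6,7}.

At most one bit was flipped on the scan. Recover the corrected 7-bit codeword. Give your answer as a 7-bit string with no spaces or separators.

s1 (pos 1,3,5,7): 0⊕1⊕0⊕1 = 0
s2 (pos 2,3,6,7): 0⊕1⊕1⊕1 = 1
s4 (pos 4,5,6,7): 1⊕0⊕1⊕1 = 1
Syndrome s4…s1 = 110 → error at position 6.
Flip position 6: 0011011 → 0011001

0011001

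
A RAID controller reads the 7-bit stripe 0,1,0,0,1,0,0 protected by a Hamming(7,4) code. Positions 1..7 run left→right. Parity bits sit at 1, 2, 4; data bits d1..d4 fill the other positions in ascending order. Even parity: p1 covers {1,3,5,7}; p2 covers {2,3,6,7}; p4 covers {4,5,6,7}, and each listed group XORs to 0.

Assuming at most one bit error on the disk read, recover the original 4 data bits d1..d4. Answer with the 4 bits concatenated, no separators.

0101

s1 (pos 1,3,5,7): 0⊕0⊕1⊕0 = 1
s2 (pos 2,3,6,7): 1⊕0⊕0⊕0 = 1
s4 (pos 4,5,6,7): 0⊕1⊕0⊕0 = 1
Syndrome s4…s1 = 111 → error at position 7.
Flip position 7: 0100100 → 0100101
Read data bits from positions 3,5,6,7: 0101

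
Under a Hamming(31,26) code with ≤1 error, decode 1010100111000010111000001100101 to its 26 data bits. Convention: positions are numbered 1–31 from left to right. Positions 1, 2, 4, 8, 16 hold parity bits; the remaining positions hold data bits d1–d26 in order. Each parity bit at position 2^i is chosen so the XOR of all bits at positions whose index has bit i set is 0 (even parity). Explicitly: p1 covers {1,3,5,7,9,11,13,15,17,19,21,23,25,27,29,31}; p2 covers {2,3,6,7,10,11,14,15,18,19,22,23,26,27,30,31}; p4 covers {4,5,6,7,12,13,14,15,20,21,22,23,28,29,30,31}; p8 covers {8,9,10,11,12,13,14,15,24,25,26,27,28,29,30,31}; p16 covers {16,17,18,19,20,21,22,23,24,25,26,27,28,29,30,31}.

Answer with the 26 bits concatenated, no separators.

11001100001101000001100101

s1 (pos 1,3,5,7,9,11,13,15,17,19,21,23,25,27,29,31): 1⊕1⊕1⊕0⊕1⊕0⊕0⊕1⊕1⊕1⊕0⊕0⊕1⊕0⊕1⊕1 = 0
s2 (pos 2,3,6,7,10,11,14,15,18,19,22,23,26,27,30,31): 0⊕1⊕0⊕0⊕1⊕0⊕0⊕1⊕1⊕1⊕0⊕0⊕1⊕0⊕0⊕1 = 1
s4 (pos 4,5,6,7,12,13,14,15,20,21,22,23,28,29,30,31): 0⊕1⊕0⊕0⊕0⊕0⊕0⊕1⊕0⊕0⊕0⊕0⊕0⊕1⊕0⊕1 = 0
s8 (pos 8,9,10,11,12,13,14,15,24,25,26,27,28,29,30,31): 1⊕1⊕1⊕0⊕0⊕0⊕0⊕1⊕0⊕1⊕1⊕0⊕0⊕1⊕0⊕1 = 0
s16 (pos 16,17,18,19,20,21,22,23,24,25,26,27,28,29,30,31): 0⊕1⊕1⊕1⊕0⊕0⊕0⊕0⊕0⊕1⊕1⊕0⊕0⊕1⊕0⊕1 = 1
Syndrome s16…s1 = 10010 → error at position 18.
Flip position 18: 1010100111000010111000001100101 → 1010100111000010101000001100101
Read data bits from positions 3,5,6,7,9,10,11,12,13,14,15,17,18,19,20,21,22,23,24,25,26,27,28,29,30,31: 11001100001101000001100101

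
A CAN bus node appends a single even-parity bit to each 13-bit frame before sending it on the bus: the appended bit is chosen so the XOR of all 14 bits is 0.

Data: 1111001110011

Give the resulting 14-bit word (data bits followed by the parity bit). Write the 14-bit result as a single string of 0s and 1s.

XOR of the 13 data bits: 1⊕1⊕1⊕1⊕0⊕0⊕1⊕1⊕1⊕0⊕0⊕1⊕1 = 1
Parity bit = 1 (so all 14 bits XOR to 0).

11110011100111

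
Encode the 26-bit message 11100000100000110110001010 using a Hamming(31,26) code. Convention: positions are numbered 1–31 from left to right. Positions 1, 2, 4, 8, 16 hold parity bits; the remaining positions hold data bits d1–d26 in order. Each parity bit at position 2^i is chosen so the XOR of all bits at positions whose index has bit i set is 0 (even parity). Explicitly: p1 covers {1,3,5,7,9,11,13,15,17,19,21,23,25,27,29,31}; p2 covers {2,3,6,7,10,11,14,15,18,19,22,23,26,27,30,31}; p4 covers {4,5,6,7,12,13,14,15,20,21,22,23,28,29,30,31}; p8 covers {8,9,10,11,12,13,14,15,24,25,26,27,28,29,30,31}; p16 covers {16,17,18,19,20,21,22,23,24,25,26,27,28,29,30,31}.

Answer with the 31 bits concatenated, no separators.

1010110000001000000110110001010

Place data at non-parity positions: p1 p2 1 p4 1 1 0 p8 0 0 0 0 1 0 0 p16 0 0 0 1 1 0 1 1 0 0 0 1 0 1 0
p1 (pos 1,3,5,7,9,11,13,15,17,19,21,23,25,27,29,31): XOR of data positions = 1⊕1⊕0⊕0⊕0⊕1⊕0⊕0⊕0⊕1⊕1⊕0⊕0⊕0⊕0 = 1
p2 (pos 2,3,6,7,10,11,14,15,18,19,22,23,26,27,30,31): XOR of data positions = 1⊕1⊕0⊕0⊕0⊕0⊕0⊕0⊕0⊕0⊕1⊕0⊕0⊕1⊕0 = 0
p4 (pos 4,5,6,7,12,13,14,15,20,21,22,23,28,29,30,31): XOR of data positions = 1⊕1⊕0⊕0⊕1⊕0⊕0⊕1⊕1⊕0⊕1⊕1⊕0⊕1⊕0 = 0
p8 (pos 8,9,10,11,12,13,14,15,24,25,26,27,28,29,30,31): XOR of data positions = 0⊕0⊕0⊕0⊕1⊕0⊕0⊕1⊕0⊕0⊕0⊕1⊕0⊕1⊕0 = 0
p16 (pos 16,17,18,19,20,21,22,23,24,25,26,27,28,29,30,31): XOR of data positions = 0⊕0⊕0⊕1⊕1⊕0⊕1⊕1⊕0⊕0⊕0⊕1⊕0⊕1⊕0 = 0
Codeword: 1010110000001000000110110001010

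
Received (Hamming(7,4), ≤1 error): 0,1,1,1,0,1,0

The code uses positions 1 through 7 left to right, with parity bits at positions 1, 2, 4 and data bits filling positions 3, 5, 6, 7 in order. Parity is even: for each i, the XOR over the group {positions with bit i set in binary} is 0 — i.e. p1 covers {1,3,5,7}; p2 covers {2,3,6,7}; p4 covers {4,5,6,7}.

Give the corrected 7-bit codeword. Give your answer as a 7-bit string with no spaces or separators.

s1 (pos 1,3,5,7): 0⊕1⊕0⊕0 = 1
s2 (pos 2,3,6,7): 1⊕1⊕1⊕0 = 1
s4 (pos 4,5,6,7): 1⊕0⊕1⊕0 = 0
Syndrome s4…s1 = 011 → error at position 3.
Flip position 3: 0111010 → 0101010

0101010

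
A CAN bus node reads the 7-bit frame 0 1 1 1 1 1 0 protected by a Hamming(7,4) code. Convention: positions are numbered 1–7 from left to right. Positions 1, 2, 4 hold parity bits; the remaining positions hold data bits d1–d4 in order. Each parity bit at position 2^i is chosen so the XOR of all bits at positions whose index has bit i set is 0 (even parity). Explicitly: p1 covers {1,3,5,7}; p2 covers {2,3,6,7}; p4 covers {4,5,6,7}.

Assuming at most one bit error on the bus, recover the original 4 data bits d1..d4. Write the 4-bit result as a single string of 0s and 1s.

s1 (pos 1,3,5,7): 0⊕1⊕1⊕0 = 0
s2 (pos 2,3,6,7): 1⊕1⊕1⊕0 = 1
s4 (pos 4,5,6,7): 1⊕1⊕1⊕0 = 1
Syndrome s4…s1 = 110 → error at position 6.
Flip position 6: 0111110 → 0111100
Read data bits from positions 3,5,6,7: 1100

1100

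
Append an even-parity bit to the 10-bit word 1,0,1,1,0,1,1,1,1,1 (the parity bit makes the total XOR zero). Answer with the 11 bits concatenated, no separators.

10110111110

XOR of the 10 data bits: 1⊕0⊕1⊕1⊕0⊕1⊕1⊕1⊕1⊕1 = 0
Parity bit = 0 (so all 11 bits XOR to 0).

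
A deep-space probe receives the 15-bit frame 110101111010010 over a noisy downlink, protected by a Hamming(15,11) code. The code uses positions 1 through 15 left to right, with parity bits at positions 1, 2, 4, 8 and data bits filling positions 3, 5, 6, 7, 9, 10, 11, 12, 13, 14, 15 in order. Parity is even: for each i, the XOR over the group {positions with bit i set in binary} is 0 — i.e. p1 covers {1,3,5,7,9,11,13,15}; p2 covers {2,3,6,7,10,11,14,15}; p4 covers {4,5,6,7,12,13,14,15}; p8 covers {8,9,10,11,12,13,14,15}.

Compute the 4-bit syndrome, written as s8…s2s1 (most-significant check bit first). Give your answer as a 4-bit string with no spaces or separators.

0010

s1 (pos 1,3,5,7,9,11,13,15): 1⊕0⊕0⊕1⊕1⊕1⊕0⊕0 = 0
s2 (pos 2,3,6,7,10,11,14,15): 1⊕0⊕1⊕1⊕0⊕1⊕1⊕0 = 1
s4 (pos 4,5,6,7,12,13,14,15): 1⊕0⊕1⊕1⊕0⊕0⊕1⊕0 = 0
s8 (pos 8,9,10,11,12,13,14,15): 1⊕1⊕0⊕1⊕0⊕0⊕1⊕0 = 0
Syndrome s8…s1 = 0010 → error at position 2.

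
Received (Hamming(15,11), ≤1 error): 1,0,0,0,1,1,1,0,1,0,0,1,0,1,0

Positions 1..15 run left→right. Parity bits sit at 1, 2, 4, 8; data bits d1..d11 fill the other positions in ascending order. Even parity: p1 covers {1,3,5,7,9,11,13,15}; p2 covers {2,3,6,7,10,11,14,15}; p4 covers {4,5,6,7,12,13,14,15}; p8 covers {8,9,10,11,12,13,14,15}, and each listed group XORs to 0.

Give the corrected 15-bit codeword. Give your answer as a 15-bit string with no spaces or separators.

s1 (pos 1,3,5,7,9,11,13,15): 1⊕0⊕1⊕1⊕1⊕0⊕0⊕0 = 0
s2 (pos 2,3,6,7,10,11,14,15): 0⊕0⊕1⊕1⊕0⊕0⊕1⊕0 = 1
s4 (pos 4,5,6,7,12,13,14,15): 0⊕1⊕1⊕1⊕1⊕0⊕1⊕0 = 1
s8 (pos 8,9,10,11,12,13,14,15): 0⊕1⊕0⊕0⊕1⊕0⊕1⊕0 = 1
Syndrome s8…s1 = 1110 → error at position 14.
Flip position 14: 100011101001010 → 100011101001000

100011101001000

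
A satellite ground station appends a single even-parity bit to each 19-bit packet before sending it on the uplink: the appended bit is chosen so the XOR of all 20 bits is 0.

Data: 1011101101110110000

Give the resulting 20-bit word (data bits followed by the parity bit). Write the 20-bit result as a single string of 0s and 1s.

10111011011101100001

XOR of the 19 data bits: 1⊕0⊕1⊕1⊕1⊕0⊕1⊕1⊕0⊕1⊕1⊕1⊕0⊕1⊕1⊕0⊕0⊕0⊕0 = 1
Parity bit = 1 (so all 20 bits XOR to 0).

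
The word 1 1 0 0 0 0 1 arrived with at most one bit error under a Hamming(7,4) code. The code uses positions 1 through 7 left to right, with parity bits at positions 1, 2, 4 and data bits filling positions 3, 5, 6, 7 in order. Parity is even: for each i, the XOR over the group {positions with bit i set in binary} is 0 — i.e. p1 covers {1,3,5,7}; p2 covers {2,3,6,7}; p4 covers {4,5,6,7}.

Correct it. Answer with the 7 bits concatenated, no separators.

s1 (pos 1,3,5,7): 1⊕0⊕0⊕1 = 0
s2 (pos 2,3,6,7): 1⊕0⊕0⊕1 = 0
s4 (pos 4,5,6,7): 0⊕0⊕0⊕1 = 1
Syndrome s4…s1 = 100 → error at position 4.
Flip position 4: 1100001 → 1101001

1101001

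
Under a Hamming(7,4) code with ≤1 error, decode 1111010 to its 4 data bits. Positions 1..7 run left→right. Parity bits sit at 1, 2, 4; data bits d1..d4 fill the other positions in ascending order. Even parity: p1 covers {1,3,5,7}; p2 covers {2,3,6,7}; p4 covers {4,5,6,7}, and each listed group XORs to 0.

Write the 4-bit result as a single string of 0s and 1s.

1010

s1 (pos 1,3,5,7): 1⊕1⊕0⊕0 = 0
s2 (pos 2,3,6,7): 1⊕1⊕1⊕0 = 1
s4 (pos 4,5,6,7): 1⊕0⊕1⊕0 = 0
Syndrome s4…s1 = 010 → error at position 2.
Flip position 2: 1111010 → 1011010
Read data bits from positions 3,5,6,7: 1010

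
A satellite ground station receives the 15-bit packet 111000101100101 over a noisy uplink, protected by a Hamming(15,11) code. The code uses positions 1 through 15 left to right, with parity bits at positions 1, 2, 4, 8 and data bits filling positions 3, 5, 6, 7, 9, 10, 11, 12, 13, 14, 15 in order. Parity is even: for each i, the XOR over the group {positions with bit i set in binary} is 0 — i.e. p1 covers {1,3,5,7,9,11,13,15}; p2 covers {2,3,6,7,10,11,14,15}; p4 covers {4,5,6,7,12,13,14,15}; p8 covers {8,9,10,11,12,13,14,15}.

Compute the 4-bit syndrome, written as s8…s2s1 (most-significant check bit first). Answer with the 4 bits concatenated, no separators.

0110

s1 (pos 1,3,5,7,9,11,13,15): 1⊕1⊕0⊕1⊕1⊕0⊕1⊕1 = 0
s2 (pos 2,3,6,7,10,11,14,15): 1⊕1⊕0⊕1⊕1⊕0⊕0⊕1 = 1
s4 (pos 4,5,6,7,12,13,14,15): 0⊕0⊕0⊕1⊕0⊕1⊕0⊕1 = 1
s8 (pos 8,9,10,11,12,13,14,15): 0⊕1⊕1⊕0⊕0⊕1⊕0⊕1 = 0
Syndrome s8…s1 = 0110 → error at position 6.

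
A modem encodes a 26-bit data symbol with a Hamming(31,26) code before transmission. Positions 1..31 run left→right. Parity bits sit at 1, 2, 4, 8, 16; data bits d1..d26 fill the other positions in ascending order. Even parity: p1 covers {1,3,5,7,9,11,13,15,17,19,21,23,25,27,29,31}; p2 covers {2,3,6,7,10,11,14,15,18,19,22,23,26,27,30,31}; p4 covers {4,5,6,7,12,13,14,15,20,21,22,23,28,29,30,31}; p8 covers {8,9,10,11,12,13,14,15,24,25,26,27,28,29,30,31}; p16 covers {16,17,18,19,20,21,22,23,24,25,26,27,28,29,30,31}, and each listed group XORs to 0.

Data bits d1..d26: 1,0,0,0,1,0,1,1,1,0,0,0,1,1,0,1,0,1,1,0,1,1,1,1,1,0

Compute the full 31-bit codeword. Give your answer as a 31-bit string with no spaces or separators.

1011000010111000011010110111110

Place data at non-parity positions: p1 p2 1 p4 0 0 0 p8 1 0 1 1 1 0 0 p16 0 1 1 0 1 0 1 1 0 1 1 1 1 1 0
p1 (pos 1,3,5,7,9,11,13,15,17,19,21,23,25,27,29,31): XOR of data positions = 1⊕0⊕0⊕1⊕1⊕1⊕0⊕0⊕1⊕1⊕1⊕0⊕1⊕1⊕0 = 1
p2 (pos 2,3,6,7,10,11,14,15,18,19,22,23,26,27,30,31): XOR of data positions = 1⊕0⊕0⊕0⊕1⊕0⊕0⊕1⊕1⊕0⊕1⊕1⊕1⊕1⊕0 = 0
p4 (pos 4,5,6,7,12,13,14,15,20,21,22,23,28,29,30,31): XOR of data positions = 0⊕0⊕0⊕1⊕1⊕0⊕0⊕0⊕1⊕0⊕1⊕1⊕1⊕1⊕0 = 1
p8 (pos 8,9,10,11,12,13,14,15,24,25,26,27,28,29,30,31): XOR of data positions = 1⊕0⊕1⊕1⊕1⊕0⊕0⊕1⊕0⊕1⊕1⊕1⊕1⊕1⊕0 = 0
p16 (pos 16,17,18,19,20,21,22,23,24,25,26,27,28,29,30,31): XOR of data positions = 0⊕1⊕1⊕0⊕1⊕0⊕1⊕1⊕0⊕1⊕1⊕1⊕1⊕1⊕0 = 0
Codeword: 1011000010111000011010110111110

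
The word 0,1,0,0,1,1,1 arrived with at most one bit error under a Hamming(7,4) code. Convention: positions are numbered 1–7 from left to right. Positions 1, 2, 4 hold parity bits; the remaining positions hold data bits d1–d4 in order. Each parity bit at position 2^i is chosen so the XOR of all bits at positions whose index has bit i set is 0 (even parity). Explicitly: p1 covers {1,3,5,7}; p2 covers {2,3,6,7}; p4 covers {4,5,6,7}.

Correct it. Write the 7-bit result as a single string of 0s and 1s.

0100101

s1 (pos 1,3,5,7): 0⊕0⊕1⊕1 = 0
s2 (pos 2,3,6,7): 1⊕0⊕1⊕1 = 1
s4 (pos 4,5,6,7): 0⊕1⊕1⊕1 = 1
Syndrome s4…s1 = 110 → error at position 6.
Flip position 6: 0100111 → 0100101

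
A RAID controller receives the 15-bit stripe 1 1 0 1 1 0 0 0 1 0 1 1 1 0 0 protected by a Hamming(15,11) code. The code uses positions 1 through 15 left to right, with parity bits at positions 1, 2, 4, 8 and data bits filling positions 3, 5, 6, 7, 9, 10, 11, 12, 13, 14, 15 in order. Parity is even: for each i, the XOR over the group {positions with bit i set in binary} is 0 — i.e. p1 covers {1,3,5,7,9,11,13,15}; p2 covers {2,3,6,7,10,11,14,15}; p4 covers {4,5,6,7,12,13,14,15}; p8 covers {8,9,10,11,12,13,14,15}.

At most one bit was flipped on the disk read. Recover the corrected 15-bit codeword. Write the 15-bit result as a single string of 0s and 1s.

010110001011100

s1 (pos 1,3,5,7,9,11,13,15): 1⊕0⊕1⊕0⊕1⊕1⊕1⊕0 = 1
s2 (pos 2,3,6,7,10,11,14,15): 1⊕0⊕0⊕0⊕0⊕1⊕0⊕0 = 0
s4 (pos 4,5,6,7,12,13,14,15): 1⊕1⊕0⊕0⊕1⊕1⊕0⊕0 = 0
s8 (pos 8,9,10,11,12,13,14,15): 0⊕1⊕0⊕1⊕1⊕1⊕0⊕0 = 0
Syndrome s8…s1 = 0001 → error at position 1.
Flip position 1: 110110001011100 → 010110001011100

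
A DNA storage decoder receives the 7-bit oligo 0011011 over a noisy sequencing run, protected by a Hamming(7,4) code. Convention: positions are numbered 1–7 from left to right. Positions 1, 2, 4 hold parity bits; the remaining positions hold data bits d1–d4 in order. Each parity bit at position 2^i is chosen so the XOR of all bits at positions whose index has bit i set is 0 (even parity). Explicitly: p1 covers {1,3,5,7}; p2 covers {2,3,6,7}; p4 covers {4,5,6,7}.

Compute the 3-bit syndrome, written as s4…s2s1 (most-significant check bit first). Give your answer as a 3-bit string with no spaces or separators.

s1 (pos 1,3,5,7): 0⊕1⊕0⊕1 = 0
s2 (pos 2,3,6,7): 0⊕1⊕1⊕1 = 1
s4 (pos 4,5,6,7): 1⊕0⊕1⊕1 = 1
Syndrome s4…s1 = 110 → error at position 6.

110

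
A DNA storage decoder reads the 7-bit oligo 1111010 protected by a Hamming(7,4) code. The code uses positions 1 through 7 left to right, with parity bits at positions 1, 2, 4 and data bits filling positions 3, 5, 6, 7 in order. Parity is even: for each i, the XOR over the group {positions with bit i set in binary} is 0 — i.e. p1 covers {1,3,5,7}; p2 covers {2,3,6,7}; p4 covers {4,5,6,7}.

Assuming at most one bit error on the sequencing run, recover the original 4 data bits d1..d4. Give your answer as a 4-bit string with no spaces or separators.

1010

s1 (pos 1,3,5,7): 1⊕1⊕0⊕0 = 0
s2 (pos 2,3,6,7): 1⊕1⊕1⊕0 = 1
s4 (pos 4,5,6,7): 1⊕0⊕1⊕0 = 0
Syndrome s4…s1 = 010 → error at position 2.
Flip position 2: 1111010 → 1011010
Read data bits from positions 3,5,6,7: 1010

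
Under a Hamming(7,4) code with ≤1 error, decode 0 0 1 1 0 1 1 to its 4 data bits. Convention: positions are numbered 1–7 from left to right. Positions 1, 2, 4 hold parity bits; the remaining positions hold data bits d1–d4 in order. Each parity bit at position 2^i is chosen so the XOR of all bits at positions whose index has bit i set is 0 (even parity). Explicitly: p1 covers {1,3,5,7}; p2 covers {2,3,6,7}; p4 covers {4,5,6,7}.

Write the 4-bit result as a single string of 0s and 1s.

1001

s1 (pos 1,3,5,7): 0⊕1⊕0⊕1 = 0
s2 (pos 2,3,6,7): 0⊕1⊕1⊕1 = 1
s4 (pos 4,5,6,7): 1⊕0⊕1⊕1 = 1
Syndrome s4…s1 = 110 → error at position 6.
Flip position 6: 0011011 → 0011001
Read data bits from positions 3,5,6,7: 1001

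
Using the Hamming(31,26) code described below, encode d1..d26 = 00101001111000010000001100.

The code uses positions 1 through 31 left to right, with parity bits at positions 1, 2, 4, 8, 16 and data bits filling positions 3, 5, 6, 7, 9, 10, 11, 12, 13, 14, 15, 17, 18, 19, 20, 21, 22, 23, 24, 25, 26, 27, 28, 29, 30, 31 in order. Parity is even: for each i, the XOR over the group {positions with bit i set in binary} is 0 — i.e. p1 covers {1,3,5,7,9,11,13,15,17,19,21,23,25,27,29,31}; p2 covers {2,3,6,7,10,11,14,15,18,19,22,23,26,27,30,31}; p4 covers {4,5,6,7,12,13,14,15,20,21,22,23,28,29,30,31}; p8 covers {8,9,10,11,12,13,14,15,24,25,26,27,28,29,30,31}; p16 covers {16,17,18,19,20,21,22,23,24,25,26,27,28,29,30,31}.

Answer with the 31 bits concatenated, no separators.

Place data at non-parity positions: p1 p2 0 p4 0 1 0 p8 1 0 0 1 1 1 1 p16 0 0 0 0 1 0 0 0 0 0 0 1 1 0 0
p1 (pos 1,3,5,7,9,11,13,15,17,19,21,23,25,27,29,31): XOR of data positions = 0⊕0⊕0⊕1⊕0⊕1⊕1⊕0⊕0⊕1⊕0⊕0⊕0⊕1⊕0 = 1
p2 (pos 2,3,6,7,10,11,14,15,18,19,22,23,26,27,30,31): XOR of data positions = 0⊕1⊕0⊕0⊕0⊕1⊕1⊕0⊕0⊕0⊕0⊕0⊕0⊕0⊕0 = 1
p4 (pos 4,5,6,7,12,13,14,15,20,21,22,23,28,29,30,31): XOR of data positions = 0⊕1⊕0⊕1⊕1⊕1⊕1⊕0⊕1⊕0⊕0⊕1⊕1⊕0⊕0 = 0
p8 (pos 8,9,10,11,12,13,14,15,24,25,26,27,28,29,30,31): XOR of data positions = 1⊕0⊕0⊕1⊕1⊕1⊕1⊕0⊕0⊕0⊕0⊕1⊕1⊕0⊕0 = 1
p16 (pos 16,17,18,19,20,21,22,23,24,25,26,27,28,29,30,31): XOR of data positions = 0⊕0⊕0⊕0⊕1⊕0⊕0⊕0⊕0⊕0⊕0⊕1⊕1⊕0⊕0 = 1
Codeword: 1100010110011111000010000001100

1100010110011111000010000001100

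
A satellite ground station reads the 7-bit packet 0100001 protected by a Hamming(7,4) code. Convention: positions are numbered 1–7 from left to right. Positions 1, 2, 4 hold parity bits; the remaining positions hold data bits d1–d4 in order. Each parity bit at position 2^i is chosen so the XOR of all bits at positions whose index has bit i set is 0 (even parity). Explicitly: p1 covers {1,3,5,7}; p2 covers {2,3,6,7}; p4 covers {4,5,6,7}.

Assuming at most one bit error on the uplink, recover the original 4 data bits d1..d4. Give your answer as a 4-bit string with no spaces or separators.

0101

s1 (pos 1,3,5,7): 0⊕0⊕0⊕1 = 1
s2 (pos 2,3,6,7): 1⊕0⊕0⊕1 = 0
s4 (pos 4,5,6,7): 0⊕0⊕0⊕1 = 1
Syndrome s4…s1 = 101 → error at position 5.
Flip position 5: 0100001 → 0100101
Read data bits from positions 3,5,6,7: 0101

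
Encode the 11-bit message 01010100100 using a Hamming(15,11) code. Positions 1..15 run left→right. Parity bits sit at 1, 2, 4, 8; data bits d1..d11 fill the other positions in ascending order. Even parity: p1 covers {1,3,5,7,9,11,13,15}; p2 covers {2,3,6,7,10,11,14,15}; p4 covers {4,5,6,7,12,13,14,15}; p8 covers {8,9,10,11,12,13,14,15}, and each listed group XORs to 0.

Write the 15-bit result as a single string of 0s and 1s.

Place data at non-parity positions: p1 p2 0 p4 1 0 1 p8 0 1 0 0 1 0 0
p1 (pos 1,3,5,7,9,11,13,15): XOR of data positions = 0⊕1⊕1⊕0⊕0⊕1⊕0 = 1
p2 (pos 2,3,6,7,10,11,14,15): XOR of data positions = 0⊕0⊕1⊕1⊕0⊕0⊕0 = 0
p4 (pos 4,5,6,7,12,13,14,15): XOR of data positions = 1⊕0⊕1⊕0⊕1⊕0⊕0 = 1
p8 (pos 8,9,10,11,12,13,14,15): XOR of data positions = 0⊕1⊕0⊕0⊕1⊕0⊕0 = 0
Codeword: 100110100100100

100110100100100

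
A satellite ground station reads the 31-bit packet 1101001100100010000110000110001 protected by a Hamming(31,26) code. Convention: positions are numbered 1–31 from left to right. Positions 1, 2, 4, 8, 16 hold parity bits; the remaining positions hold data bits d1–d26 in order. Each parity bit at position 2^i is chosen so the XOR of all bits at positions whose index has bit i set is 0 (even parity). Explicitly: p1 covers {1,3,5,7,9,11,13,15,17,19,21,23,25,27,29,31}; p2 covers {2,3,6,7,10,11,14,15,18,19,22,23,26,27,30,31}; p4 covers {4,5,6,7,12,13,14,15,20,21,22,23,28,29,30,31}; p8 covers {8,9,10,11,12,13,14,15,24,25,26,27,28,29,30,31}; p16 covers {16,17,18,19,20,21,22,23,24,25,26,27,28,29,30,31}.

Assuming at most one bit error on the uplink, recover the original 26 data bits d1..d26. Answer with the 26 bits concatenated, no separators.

s1 (pos 1,3,5,7,9,11,13,15,17,19,21,23,25,27,29,31): 1⊕0⊕0⊕1⊕0⊕1⊕0⊕1⊕0⊕0⊕1⊕0⊕0⊕1⊕0⊕1 = 1
s2 (pos 2,3,6,7,10,11,14,15,18,19,22,23,26,27,30,31): 1⊕0⊕0⊕1⊕0⊕1⊕0⊕1⊕0⊕0⊕0⊕0⊕1⊕1⊕0⊕1 = 1
s4 (pos 4,5,6,7,12,13,14,15,20,21,22,23,28,29,30,31): 1⊕0⊕0⊕1⊕0⊕0⊕0⊕1⊕1⊕1⊕0⊕0⊕0⊕0⊕0⊕1 = 0
s8 (pos 8,9,10,11,12,13,14,15,24,25,26,27,28,29,30,31): 1⊕0⊕0⊕1⊕0⊕0⊕0⊕1⊕0⊕0⊕1⊕1⊕0⊕0⊕0⊕1 = 0
s16 (pos 16,17,18,19,20,21,22,23,24,25,26,27,28,29,30,31): 0⊕0⊕0⊕0⊕1⊕1⊕0⊕0⊕0⊕0⊕1⊕1⊕0⊕0⊕0⊕1 = 1
Syndrome s16…s1 = 10011 → error at position 19.
Flip position 19: 1101001100100010000110000110001 → 1101001100100010001110000110001
Read data bits from positions 3,5,6,7,9,10,11,12,13,14,15,17,18,19,20,21,22,23,24,25,26,27,28,29,30,31: 00010010001001110000110001

00010010001001110000110001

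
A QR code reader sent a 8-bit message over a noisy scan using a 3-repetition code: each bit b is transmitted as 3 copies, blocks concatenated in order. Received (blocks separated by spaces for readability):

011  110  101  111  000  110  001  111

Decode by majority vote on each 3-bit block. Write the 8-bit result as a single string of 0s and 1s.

11110101

Block 1 (011): 2 ones → 1
Block 2 (110): 2 ones → 1
Block 3 (101): 2 ones → 1
Block 4 (111): 3 ones → 1
Block 5 (000): 0 ones → 0
Block 6 (110): 2 ones → 1
Block 7 (001): 1 one → 0
Block 8 (111): 3 ones → 1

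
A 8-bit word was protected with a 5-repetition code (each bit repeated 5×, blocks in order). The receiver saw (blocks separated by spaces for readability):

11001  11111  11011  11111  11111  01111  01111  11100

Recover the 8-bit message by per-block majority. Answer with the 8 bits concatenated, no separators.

Block 1 (11001): 3 ones → 1
Block 2 (11111): 5 ones → 1
Block 3 (11011): 4 ones → 1
Block 4 (11111): 5 ones → 1
Block 5 (11111): 5 ones → 1
Block 6 (01111): 4 ones → 1
Block 7 (01111): 4 ones → 1
Block 8 (11100): 3 ones → 1

11111111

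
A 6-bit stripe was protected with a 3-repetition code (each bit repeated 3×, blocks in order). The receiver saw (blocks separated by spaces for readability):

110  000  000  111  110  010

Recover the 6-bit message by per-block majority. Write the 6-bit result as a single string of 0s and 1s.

Block 1 (110): 2 ones → 1
Block 2 (000): 0 ones → 0
Block 3 (000): 0 ones → 0
Block 4 (111): 3 ones → 1
Block 5 (110): 2 ones → 1
Block 6 (010): 1 one → 0

100110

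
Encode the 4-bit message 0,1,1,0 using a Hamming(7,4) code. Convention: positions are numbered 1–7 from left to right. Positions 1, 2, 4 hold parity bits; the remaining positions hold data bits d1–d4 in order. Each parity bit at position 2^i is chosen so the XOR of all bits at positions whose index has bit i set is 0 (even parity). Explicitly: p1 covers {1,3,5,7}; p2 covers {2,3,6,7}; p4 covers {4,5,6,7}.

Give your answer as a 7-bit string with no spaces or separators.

Place data at non-parity positions: p1 p2 0 p4 1 1 0
p1 (pos 1,3,5,7): XOR of data positions = 0⊕1⊕0 = 1
p2 (pos 2,3,6,7): XOR of data positions = 0⊕1⊕0 = 1
p4 (pos 4,5,6,7): XOR of data positions = 1⊕1⊕0 = 0
Codeword: 1100110

1100110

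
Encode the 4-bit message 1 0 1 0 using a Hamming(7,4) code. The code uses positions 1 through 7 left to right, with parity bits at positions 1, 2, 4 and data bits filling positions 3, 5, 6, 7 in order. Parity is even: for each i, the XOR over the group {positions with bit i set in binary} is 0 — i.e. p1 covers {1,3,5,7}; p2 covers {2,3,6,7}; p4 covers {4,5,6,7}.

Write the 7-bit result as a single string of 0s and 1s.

1011010

Place data at non-parity positions: p1 p2 1 p4 0 1 0
p1 (pos 1,3,5,7): XOR of data positions = 1⊕0⊕0 = 1
p2 (pos 2,3,6,7): XOR of data positions = 1⊕1⊕0 = 0
p4 (pos 4,5,6,7): XOR of data positions = 0⊕1⊕0 = 1
Codeword: 1011010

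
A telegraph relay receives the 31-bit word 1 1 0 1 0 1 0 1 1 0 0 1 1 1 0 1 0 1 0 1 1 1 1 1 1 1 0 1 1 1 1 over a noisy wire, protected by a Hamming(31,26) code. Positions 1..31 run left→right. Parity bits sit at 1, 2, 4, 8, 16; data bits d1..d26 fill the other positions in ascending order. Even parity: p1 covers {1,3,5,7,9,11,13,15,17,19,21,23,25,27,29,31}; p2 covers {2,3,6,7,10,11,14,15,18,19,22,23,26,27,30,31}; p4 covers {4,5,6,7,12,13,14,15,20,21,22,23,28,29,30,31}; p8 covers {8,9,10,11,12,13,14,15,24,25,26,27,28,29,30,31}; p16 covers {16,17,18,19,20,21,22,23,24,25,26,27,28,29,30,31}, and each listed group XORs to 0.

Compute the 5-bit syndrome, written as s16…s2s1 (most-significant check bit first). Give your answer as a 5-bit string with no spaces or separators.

s1 (pos 1,3,5,7,9,11,13,15,17,19,21,23,25,27,29,31): 1⊕0⊕0⊕0⊕1⊕0⊕1⊕0⊕0⊕0⊕1⊕1⊕1⊕0⊕1⊕1 = 0
s2 (pos 2,3,6,7,10,11,14,15,18,19,22,23,26,27,30,31): 1⊕0⊕1⊕0⊕0⊕0⊕1⊕0⊕1⊕0⊕1⊕1⊕1⊕0⊕1⊕1 = 1
s4 (pos 4,5,6,7,12,13,14,15,20,21,22,23,28,29,30,31): 1⊕0⊕1⊕0⊕1⊕1⊕1⊕0⊕1⊕1⊕1⊕1⊕1⊕1⊕1⊕1 = 1
s8 (pos 8,9,10,11,12,13,14,15,24,25,26,27,28,29,30,31): 1⊕1⊕0⊕0⊕1⊕1⊕1⊕0⊕1⊕1⊕1⊕0⊕1⊕1⊕1⊕1 = 0
s16 (pos 16,17,18,19,20,21,22,23,24,25,26,27,28,29,30,31): 1⊕0⊕1⊕0⊕1⊕1⊕1⊕1⊕1⊕1⊕1⊕0⊕1⊕1⊕1⊕1 = 1
Syndrome s16…s1 = 10110 → error at position 22.

10110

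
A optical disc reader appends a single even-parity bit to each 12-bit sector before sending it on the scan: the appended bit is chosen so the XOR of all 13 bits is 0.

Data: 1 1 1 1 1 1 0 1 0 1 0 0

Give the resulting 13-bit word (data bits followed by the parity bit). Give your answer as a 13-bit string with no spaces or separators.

1111110101000

XOR of the 12 data bits: 1⊕1⊕1⊕1⊕1⊕1⊕0⊕1⊕0⊕1⊕0⊕0 = 0
Parity bit = 0 (so all 13 bits XOR to 0).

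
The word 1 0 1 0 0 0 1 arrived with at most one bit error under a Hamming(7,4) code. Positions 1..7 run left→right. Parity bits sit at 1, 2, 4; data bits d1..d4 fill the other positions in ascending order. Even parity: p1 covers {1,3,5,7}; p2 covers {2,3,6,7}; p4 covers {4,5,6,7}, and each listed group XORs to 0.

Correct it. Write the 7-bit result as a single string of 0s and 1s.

s1 (pos 1,3,5,7): 1⊕1⊕0⊕1 = 1
s2 (pos 2,3,6,7): 0⊕1⊕0⊕1 = 0
s4 (pos 4,5,6,7): 0⊕0⊕0⊕1 = 1
Syndrome s4…s1 = 101 → error at position 5.
Flip position 5: 1010001 → 1010101

1010101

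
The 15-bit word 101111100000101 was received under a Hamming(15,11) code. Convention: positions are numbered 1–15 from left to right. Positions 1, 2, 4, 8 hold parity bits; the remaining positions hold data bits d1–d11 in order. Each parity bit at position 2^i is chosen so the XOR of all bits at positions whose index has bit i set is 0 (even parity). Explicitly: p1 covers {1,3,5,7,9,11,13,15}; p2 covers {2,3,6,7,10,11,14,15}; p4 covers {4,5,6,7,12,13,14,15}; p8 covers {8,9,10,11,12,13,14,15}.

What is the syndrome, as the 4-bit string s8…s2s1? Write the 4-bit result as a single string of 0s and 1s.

0000

s1 (pos 1,3,5,7,9,11,13,15): 1⊕1⊕1⊕1⊕0⊕0⊕1⊕1 = 0
s2 (pos 2,3,6,7,10,11,14,15): 0⊕1⊕1⊕1⊕0⊕0⊕0⊕1 = 0
s4 (pos 4,5,6,7,12,13,14,15): 1⊕1⊕1⊕1⊕0⊕1⊕0⊕1 = 0
s8 (pos 8,9,10,11,12,13,14,15): 0⊕0⊕0⊕0⊕0⊕1⊕0⊕1 = 0
Syndrome s8…s1 = 0000 → no error.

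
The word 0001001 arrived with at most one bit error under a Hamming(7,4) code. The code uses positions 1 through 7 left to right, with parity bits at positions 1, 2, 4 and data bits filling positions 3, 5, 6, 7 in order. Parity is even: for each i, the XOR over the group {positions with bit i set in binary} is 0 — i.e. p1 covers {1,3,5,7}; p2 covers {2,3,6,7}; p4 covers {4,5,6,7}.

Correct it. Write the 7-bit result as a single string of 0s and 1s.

s1 (pos 1,3,5,7): 0⊕0⊕0⊕1 = 1
s2 (pos 2,3,6,7): 0⊕0⊕0⊕1 = 1
s4 (pos 4,5,6,7): 1⊕0⊕0⊕1 = 0
Syndrome s4…s1 = 011 → error at position 3.
Flip position 3: 0001001 → 0011001

0011001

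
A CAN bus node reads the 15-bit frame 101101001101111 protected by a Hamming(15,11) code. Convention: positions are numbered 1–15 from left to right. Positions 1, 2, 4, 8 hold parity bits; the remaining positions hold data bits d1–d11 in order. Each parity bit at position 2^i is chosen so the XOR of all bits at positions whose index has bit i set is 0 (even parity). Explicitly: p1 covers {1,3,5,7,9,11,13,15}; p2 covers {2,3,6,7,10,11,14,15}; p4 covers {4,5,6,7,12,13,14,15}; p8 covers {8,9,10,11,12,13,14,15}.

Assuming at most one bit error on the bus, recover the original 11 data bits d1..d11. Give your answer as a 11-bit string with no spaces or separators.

s1 (pos 1,3,5,7,9,11,13,15): 1⊕1⊕0⊕0⊕1⊕0⊕1⊕1 = 1
s2 (pos 2,3,6,7,10,11,14,15): 0⊕1⊕1⊕0⊕1⊕0⊕1⊕1 = 1
s4 (pos 4,5,6,7,12,13,14,15): 1⊕0⊕1⊕0⊕1⊕1⊕1⊕1 = 0
s8 (pos 8,9,10,11,12,13,14,15): 0⊕1⊕1⊕0⊕1⊕1⊕1⊕1 = 0
Syndrome s8…s1 = 0011 → error at position 3.
Flip position 3: 101101001101111 → 100101001101111
Read data bits from positions 3,5,6,7,9,10,11,12,13,14,15: 00101101111

00101101111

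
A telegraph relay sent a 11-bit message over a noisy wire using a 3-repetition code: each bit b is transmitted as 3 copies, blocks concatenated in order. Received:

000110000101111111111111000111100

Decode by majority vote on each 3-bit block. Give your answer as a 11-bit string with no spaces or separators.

Block 1 (000): 0 ones → 0
Block 2 (110): 2 ones → 1
Block 3 (000): 0 ones → 0
Block 4 (101): 2 ones → 1
Block 5 (111): 3 ones → 1
Block 6 (111): 3 ones → 1
Block 7 (111): 3 ones → 1
Block 8 (111): 3 ones → 1
Block 9 (000): 0 ones → 0
Block 10 (111): 3 ones → 1
Block 11 (100): 1 one → 0

01011111010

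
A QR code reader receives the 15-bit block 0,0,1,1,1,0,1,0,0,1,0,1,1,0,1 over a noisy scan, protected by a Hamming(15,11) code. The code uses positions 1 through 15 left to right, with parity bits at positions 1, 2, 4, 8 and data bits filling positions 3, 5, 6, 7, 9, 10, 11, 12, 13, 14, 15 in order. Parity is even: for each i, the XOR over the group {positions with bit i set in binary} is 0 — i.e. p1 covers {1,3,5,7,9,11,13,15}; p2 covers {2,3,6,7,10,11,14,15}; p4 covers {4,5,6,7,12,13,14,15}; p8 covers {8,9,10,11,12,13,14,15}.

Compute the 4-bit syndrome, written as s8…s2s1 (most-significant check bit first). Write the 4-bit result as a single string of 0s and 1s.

s1 (pos 1,3,5,7,9,11,13,15): 0⊕1⊕1⊕1⊕0⊕0⊕1⊕1 = 1
s2 (pos 2,3,6,7,10,11,14,15): 0⊕1⊕0⊕1⊕1⊕0⊕0⊕1 = 0
s4 (pos 4,5,6,7,12,13,14,15): 1⊕1⊕0⊕1⊕1⊕1⊕0⊕1 = 0
s8 (pos 8,9,10,11,12,13,14,15): 0⊕0⊕1⊕0⊕1⊕1⊕0⊕1 = 0
Syndrome s8…s1 = 0001 → error at position 1.

0001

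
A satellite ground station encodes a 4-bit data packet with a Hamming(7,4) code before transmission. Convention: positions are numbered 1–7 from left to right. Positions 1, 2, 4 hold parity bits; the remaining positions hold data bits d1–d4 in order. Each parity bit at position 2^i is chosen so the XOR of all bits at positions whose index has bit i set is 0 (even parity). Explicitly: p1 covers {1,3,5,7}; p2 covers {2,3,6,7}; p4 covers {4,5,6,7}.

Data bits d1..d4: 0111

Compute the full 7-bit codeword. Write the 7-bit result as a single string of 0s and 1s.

Place data at non-parity positions: p1 p2 0 p4 1 1 1
p1 (pos 1,3,5,7): XOR of data positions = 0⊕1⊕1 = 0
p2 (pos 2,3,6,7): XOR of data positions = 0⊕1⊕1 = 0
p4 (pos 4,5,6,7): XOR of data positions = 1⊕1⊕1 = 1
Codeword: 0001111

0001111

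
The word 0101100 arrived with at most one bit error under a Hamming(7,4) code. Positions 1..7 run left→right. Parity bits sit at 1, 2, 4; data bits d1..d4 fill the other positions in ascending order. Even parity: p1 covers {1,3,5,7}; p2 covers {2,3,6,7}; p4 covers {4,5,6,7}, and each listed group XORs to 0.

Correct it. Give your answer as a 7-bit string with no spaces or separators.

0111100

s1 (pos 1,3,5,7): 0⊕0⊕1⊕0 = 1
s2 (pos 2,3,6,7): 1⊕0⊕0⊕0 = 1
s4 (pos 4,5,6,7): 1⊕1⊕0⊕0 = 0
Syndrome s4…s1 = 011 → error at position 3.
Flip position 3: 0101100 → 0111100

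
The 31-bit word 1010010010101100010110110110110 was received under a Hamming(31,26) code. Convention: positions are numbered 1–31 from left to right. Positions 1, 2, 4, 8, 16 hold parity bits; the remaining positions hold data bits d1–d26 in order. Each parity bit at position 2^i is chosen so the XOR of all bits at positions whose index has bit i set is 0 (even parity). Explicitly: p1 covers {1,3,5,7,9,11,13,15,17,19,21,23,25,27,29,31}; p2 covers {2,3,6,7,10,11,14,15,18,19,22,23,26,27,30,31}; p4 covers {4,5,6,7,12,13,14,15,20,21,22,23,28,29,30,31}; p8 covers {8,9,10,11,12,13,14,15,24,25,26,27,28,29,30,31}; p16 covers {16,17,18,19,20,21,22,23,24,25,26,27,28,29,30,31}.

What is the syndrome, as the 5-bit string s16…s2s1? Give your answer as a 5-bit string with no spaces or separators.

11011

s1 (pos 1,3,5,7,9,11,13,15,17,19,21,23,25,27,29,31): 1⊕1⊕0⊕0⊕1⊕1⊕1⊕0⊕0⊕0⊕1⊕1⊕0⊕1⊕1⊕0 = 1
s2 (pos 2,3,6,7,10,11,14,15,18,19,22,23,26,27,30,31): 0⊕1⊕1⊕0⊕0⊕1⊕1⊕0⊕1⊕0⊕0⊕1⊕1⊕1⊕1⊕0 = 1
s4 (pos 4,5,6,7,12,13,14,15,20,21,22,23,28,29,30,31): 0⊕0⊕1⊕0⊕0⊕1⊕1⊕0⊕1⊕1⊕0⊕1⊕0⊕1⊕1⊕0 = 0
s8 (pos 8,9,10,11,12,13,14,15,24,25,26,27,28,29,30,31): 0⊕1⊕0⊕1⊕0⊕1⊕1⊕0⊕1⊕0⊕1⊕1⊕0⊕1⊕1⊕0 = 1
s16 (pos 16,17,18,19,20,21,22,23,24,25,26,27,28,29,30,31): 0⊕0⊕1⊕0⊕1⊕1⊕0⊕1⊕1⊕0⊕1⊕1⊕0⊕1⊕1⊕0 = 1
Syndrome s16…s1 = 11011 → error at position 27.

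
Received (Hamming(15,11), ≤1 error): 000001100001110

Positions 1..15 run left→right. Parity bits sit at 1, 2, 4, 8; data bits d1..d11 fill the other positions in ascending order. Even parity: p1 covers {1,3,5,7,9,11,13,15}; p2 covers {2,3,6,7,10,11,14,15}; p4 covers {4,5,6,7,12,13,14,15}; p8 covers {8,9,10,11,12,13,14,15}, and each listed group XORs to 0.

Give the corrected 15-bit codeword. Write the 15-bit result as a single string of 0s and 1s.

000001100001100

s1 (pos 1,3,5,7,9,11,13,15): 0⊕0⊕0⊕1⊕0⊕0⊕1⊕0 = 0
s2 (pos 2,3,6,7,10,11,14,15): 0⊕0⊕1⊕1⊕0⊕0⊕1⊕0 = 1
s4 (pos 4,5,6,7,12,13,14,15): 0⊕0⊕1⊕1⊕1⊕1⊕1⊕0 = 1
s8 (pos 8,9,10,11,12,13,14,15): 0⊕0⊕0⊕0⊕1⊕1⊕1⊕0 = 1
Syndrome s8…s1 = 1110 → error at position 14.
Flip position 14: 000001100001110 → 000001100001100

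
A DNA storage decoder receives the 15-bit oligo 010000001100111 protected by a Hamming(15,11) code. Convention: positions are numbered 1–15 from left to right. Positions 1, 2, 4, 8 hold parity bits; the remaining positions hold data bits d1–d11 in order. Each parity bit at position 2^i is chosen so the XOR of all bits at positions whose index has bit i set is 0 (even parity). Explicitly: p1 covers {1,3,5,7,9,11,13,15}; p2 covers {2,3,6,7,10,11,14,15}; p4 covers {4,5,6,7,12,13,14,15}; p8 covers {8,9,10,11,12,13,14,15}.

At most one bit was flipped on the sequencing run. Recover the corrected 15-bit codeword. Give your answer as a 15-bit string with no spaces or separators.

s1 (pos 1,3,5,7,9,11,13,15): 0⊕0⊕0⊕0⊕1⊕0⊕1⊕1 = 1
s2 (pos 2,3,6,7,10,11,14,15): 1⊕0⊕0⊕0⊕1⊕0⊕1⊕1 = 0
s4 (pos 4,5,6,7,12,13,14,15): 0⊕0⊕0⊕0⊕0⊕1⊕1⊕1 = 1
s8 (pos 8,9,10,11,12,13,14,15): 0⊕1⊕1⊕0⊕0⊕1⊕1⊕1 = 1
Syndrome s8…s1 = 1101 → error at position 13.
Flip position 13: 010000001100111 → 010000001100011

010000001100011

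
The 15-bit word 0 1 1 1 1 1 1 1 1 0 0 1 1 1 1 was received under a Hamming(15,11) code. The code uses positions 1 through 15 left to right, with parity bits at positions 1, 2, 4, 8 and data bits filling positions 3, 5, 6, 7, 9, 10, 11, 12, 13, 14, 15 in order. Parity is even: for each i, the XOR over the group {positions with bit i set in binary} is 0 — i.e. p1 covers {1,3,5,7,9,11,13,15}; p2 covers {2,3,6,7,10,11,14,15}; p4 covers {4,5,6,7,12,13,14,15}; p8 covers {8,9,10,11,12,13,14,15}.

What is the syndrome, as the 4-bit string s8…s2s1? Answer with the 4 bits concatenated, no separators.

0000

s1 (pos 1,3,5,7,9,11,13,15): 0⊕1⊕1⊕1⊕1⊕0⊕1⊕1 = 0
s2 (pos 2,3,6,7,10,11,14,15): 1⊕1⊕1⊕1⊕0⊕0⊕1⊕1 = 0
s4 (pos 4,5,6,7,12,13,14,15): 1⊕1⊕1⊕1⊕1⊕1⊕1⊕1 = 0
s8 (pos 8,9,10,11,12,13,14,15): 1⊕1⊕0⊕0⊕1⊕1⊕1⊕1 = 0
Syndrome s8…s1 = 0000 → no error.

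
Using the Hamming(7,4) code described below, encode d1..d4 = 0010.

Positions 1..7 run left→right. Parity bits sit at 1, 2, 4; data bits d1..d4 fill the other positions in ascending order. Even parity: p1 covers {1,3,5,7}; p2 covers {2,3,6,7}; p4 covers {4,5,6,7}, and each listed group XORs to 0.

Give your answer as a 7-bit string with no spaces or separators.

0101010

Place data at non-parity positions: p1 p2 0 p4 0 1 0
p1 (pos 1,3,5,7): XOR of data positions = 0⊕0⊕0 = 0
p2 (pos 2,3,6,7): XOR of data positions = 0⊕1⊕0 = 1
p4 (pos 4,5,6,7): XOR of data positions = 0⊕1⊕0 = 1
Codeword: 0101010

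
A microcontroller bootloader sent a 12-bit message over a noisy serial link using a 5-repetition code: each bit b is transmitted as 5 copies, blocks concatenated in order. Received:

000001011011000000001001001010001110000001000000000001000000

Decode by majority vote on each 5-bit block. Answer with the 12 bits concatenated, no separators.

010000100000

Block 1 (00000): 0 ones → 0
Block 2 (10110): 3 ones → 1
Block 3 (11000): 2 ones → 0
Block 4 (00000): 0 ones → 0
Block 5 (10010): 2 ones → 0
Block 6 (01010): 2 ones → 0
Block 7 (00111): 3 ones → 1
Block 8 (00000): 0 ones → 0
Block 9 (01000): 1 one → 0
Block 10 (00000): 0 ones → 0
Block 11 (00010): 1 one → 0
Block 12 (00000): 0 ones → 0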